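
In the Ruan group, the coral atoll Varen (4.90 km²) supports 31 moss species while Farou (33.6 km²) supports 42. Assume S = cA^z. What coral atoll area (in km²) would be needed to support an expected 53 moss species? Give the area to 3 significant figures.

147 km²

z = ln(42/31) / ln(33.6/4.9) = 0.3037 / 1.9253 = 0.1577
c = 31 / 4.9^0.1577 = 31 / 1.285 = 24.13
A = (53/24.13)^(1/0.1577) ⇒ ln A = ln(2.197)/0.1577 = 4.9893
A = e^4.9893 ≈ 146.8 km²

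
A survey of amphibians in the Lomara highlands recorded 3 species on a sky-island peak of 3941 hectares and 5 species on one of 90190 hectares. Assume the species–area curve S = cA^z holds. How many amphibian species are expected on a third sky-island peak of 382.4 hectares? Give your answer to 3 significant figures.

z = ln(5/3) / ln(90190/3941) = 0.5108 / 3.1305 = 0.1632
c = 3 / 3941^0.1632 = 3 / 3.861 = 0.777
S₃ = 0.777 × 382.4^0.1632 = 0.777 × 2.639 ≈ 2.05

2.05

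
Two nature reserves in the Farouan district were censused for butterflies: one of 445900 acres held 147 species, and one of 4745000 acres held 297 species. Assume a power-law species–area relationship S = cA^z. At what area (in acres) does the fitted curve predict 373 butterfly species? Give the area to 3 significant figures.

10200000 acres

z = ln(297/147) / ln(4745000/445900) = 0.7033 / 2.3648 = 0.2974
c = 147 / 445900^0.2974 = 147 / 47.88 = 3.07
A = (373/3.07)^(1/0.2974) ⇒ ln A = ln(121.5)/0.2974 = 16.1387
A = e^16.1387 ≈ 10208233 acres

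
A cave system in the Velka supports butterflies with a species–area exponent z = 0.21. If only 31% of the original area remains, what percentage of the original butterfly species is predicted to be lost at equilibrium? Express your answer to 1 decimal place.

S_new/S_old = (A_new/A_old)^z = 0.31^0.21
= exp(0.21 × ln 0.31) = exp(0.21 × -1.1712) = exp(-0.2459) ≈ 0.782
Fraction lost = 1 − 0.782 = 0.218

21.8%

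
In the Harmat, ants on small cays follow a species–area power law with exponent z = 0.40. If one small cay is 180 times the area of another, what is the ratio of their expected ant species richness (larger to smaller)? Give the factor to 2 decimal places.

7.98

S₂/S₁ = (A₂/A₁)^z = 180^0.4
ln(S₂/S₁) = 0.4 × ln 180 = 0.4 × 5.1930 = 2.0772
S₂/S₁ = e^2.0772 ≈ 7.982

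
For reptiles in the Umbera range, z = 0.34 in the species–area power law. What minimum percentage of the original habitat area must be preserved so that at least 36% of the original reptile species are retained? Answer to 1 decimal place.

Need (A_new/A_old)^0.34 = 0.36, so A_new/A_old = 0.36^(1/0.34) = 0.36^2.941
ln(A_new/A_old) = ln 0.36 / 0.34 = -1.0217 / 0.34 = -3.0049
A_new/A_old = e^-3.0049 ≈ 0.04955

5.0%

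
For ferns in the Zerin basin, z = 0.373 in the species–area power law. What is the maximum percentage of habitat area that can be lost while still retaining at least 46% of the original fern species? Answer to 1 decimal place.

87.5%

Need (A_new/A_old)^0.373 = 0.46, so A_new/A_old = 0.46^(1/0.373) = 0.46^2.681
ln(A_new/A_old) = ln 0.46 / 0.373 = -0.7765 / 0.373 = -2.0818
A_new/A_old = e^-2.0818 ≈ 0.1247
Fraction that can be lost = 1 − 0.1247 = 0.8753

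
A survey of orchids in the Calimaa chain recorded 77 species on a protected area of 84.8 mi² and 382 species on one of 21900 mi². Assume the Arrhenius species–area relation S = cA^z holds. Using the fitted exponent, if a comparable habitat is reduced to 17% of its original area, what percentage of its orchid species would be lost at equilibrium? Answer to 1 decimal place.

40.0%

z = ln(382/77) / ln(21900/84.8) = 1.6016 / 5.5539 = 0.2884
S_new/S_old = (A_new/A_old)^z = 0.17^0.2884 = exp(0.2884 × -1.7720) = 0.5999
Fraction lost = 1 − 0.5999 = 0.4001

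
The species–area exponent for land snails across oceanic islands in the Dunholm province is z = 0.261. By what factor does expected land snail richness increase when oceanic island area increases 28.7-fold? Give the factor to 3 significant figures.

S₂/S₁ = (A₂/A₁)^z = 28.7^0.261
ln(S₂/S₁) = 0.261 × ln 28.7 = 0.261 × 3.3569 = 0.8762
S₂/S₁ = e^0.8762 ≈ 2.402

2.40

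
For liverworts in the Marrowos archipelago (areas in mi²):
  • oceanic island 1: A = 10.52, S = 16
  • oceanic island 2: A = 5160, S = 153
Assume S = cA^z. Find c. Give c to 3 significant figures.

6.79

z = ln(S₂/S₁) / ln(A₂/A₁) = ln(153/16) / ln(5160/10.52) = 2.2578 / 6.1954 = 0.3644
c = S₁ / A₁^z = 16 / 10.52^0.3644 = 16 / 2.358 = 6.787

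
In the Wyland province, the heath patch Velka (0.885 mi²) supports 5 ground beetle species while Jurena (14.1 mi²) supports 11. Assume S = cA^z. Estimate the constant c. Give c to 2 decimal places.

z = ln(S₂/S₁) / ln(A₂/A₁) = ln(11/5) / ln(14.1/0.885) = 0.7885 / 2.7683 = 0.2848
c = S₁ / A₁^z = 5 / 0.885^0.2848 = 5 / 0.9658 = 5.177

5.18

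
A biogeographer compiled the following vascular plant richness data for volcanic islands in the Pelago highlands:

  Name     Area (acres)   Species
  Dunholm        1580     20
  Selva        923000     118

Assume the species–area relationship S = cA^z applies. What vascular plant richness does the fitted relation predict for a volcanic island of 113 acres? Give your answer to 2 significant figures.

9.6

z = ln(118/20) / ln(923000/1580) = 1.7750 / 6.3702 = 0.2786
c = 20 / 1580^0.2786 = 20 / 7.785 = 2.569
S₃ = 2.569 × 113^0.2786 = 2.569 × 3.733 ≈ 9.59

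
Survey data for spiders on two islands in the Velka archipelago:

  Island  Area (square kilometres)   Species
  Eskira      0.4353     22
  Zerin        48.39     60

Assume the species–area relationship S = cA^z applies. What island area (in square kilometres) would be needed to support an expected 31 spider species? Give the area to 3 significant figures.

z = ln(60/22) / ln(48.39/0.4353) = 1.0033 / 4.7110 = 0.2130
c = 22 / 0.4353^0.2130 = 22 / 0.8377 = 26.26
A = (31/26.26)^(1/0.2130) ⇒ ln A = ln(1.18)/0.2130 = 0.7786
A = e^0.7786 ≈ 2.178 square kilometres

2.18 square kilometres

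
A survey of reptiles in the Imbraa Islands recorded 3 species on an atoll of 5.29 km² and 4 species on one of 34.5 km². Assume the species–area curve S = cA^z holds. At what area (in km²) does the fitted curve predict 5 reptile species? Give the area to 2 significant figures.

z = ln(4/3) / ln(34.5/5.29) = 0.2877 / 1.8751 = 0.1534
c = 3 / 5.29^0.1534 = 3 / 1.291 = 2.323
A = (5/2.323)^(1/0.1534) ⇒ ln A = ln(2.152)/0.1534 = 4.9954
A = e^4.9954 ≈ 147.7 km²

150 km²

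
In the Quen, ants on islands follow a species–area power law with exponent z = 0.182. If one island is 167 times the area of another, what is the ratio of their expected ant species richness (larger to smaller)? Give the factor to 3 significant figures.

S₂/S₁ = (A₂/A₁)^z = 167^0.182
ln(S₂/S₁) = 0.182 × ln 167 = 0.182 × 5.1180 = 0.9315
S₂/S₁ = e^0.9315 ≈ 2.538

2.54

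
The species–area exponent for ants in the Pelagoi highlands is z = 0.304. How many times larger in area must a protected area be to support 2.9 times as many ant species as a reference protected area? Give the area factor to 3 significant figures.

33.2

(A₂/A₁)^0.304 = 2.9, so A₂/A₁ = 2.9^(1/0.304) = 2.9^3.289
ln(A₂/A₁) = ln 2.9 / 0.304 = 1.0647 / 0.304 = 3.5023
A₂/A₁ = e^3.5023 ≈ 33.19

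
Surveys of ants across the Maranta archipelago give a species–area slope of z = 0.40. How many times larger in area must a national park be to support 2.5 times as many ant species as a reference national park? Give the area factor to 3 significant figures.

(A₂/A₁)^0.4 = 2.5, so A₂/A₁ = 2.5^(1/0.4) = 2.5^2.5
ln(A₂/A₁) = ln 2.5 / 0.4 = 0.9163 / 0.4 = 2.2907
A₂/A₁ = e^2.2907 ≈ 9.882

9.88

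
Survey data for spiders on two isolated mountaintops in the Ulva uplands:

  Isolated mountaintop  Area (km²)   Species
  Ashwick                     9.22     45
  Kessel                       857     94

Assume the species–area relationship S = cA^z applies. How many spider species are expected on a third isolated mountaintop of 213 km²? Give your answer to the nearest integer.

75

z = ln(94/45) / ln(857/9.22) = 0.7366 / 4.5321 = 0.1625
c = 45 / 9.22^0.1625 = 45 / 1.435 = 31.36
S₃ = 31.36 × 213^0.1625 = 31.36 × 2.39 ≈ 74.96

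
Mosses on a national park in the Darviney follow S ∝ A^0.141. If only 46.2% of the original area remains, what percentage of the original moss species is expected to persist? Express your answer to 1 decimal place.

89.7%

S_new/S_old = (A_new/A_old)^z = 0.462^0.141
= exp(0.141 × ln 0.462) = exp(0.141 × -0.7722) = exp(-0.1089) ≈ 0.8968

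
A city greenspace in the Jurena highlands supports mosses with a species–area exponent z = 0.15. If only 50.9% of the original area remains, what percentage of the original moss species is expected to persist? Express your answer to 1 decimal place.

90.4%

S_new/S_old = (A_new/A_old)^z = 0.509^0.15
= exp(0.15 × ln 0.509) = exp(0.15 × -0.6753) = exp(-0.1013) ≈ 0.9037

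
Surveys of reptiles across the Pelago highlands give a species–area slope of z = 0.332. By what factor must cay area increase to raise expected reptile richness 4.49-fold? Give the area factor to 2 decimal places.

92.17

(A₂/A₁)^0.332 = 4.49, so A₂/A₁ = 4.49^(1/0.332) = 4.49^3.012
ln(A₂/A₁) = ln 4.49 / 0.332 = 1.5019 / 0.332 = 4.5237
A₂/A₁ = e^4.5237 ≈ 92.17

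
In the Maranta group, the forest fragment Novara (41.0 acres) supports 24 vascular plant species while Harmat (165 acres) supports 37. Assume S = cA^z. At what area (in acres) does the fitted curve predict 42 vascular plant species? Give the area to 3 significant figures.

248 acres

z = ln(37/24) / ln(165/41) = 0.4329 / 1.3924 = 0.3109
c = 24 / 41^0.3109 = 24 / 3.172 = 7.565
A = (42/7.565)^(1/0.3109) ⇒ ln A = ln(5.552)/0.3109 = 5.5137
A = e^5.5137 ≈ 248.1 acres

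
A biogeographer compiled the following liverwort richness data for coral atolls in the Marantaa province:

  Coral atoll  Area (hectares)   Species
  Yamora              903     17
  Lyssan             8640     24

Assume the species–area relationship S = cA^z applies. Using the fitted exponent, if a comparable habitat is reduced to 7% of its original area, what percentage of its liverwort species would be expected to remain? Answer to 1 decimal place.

66.6%

z = ln(24/17) / ln(8640/903) = 0.3448 / 2.2584 = 0.1527
S_new/S_old = (A_new/A_old)^z = 0.07^0.1527 = exp(0.1527 × -2.6593) = 0.6663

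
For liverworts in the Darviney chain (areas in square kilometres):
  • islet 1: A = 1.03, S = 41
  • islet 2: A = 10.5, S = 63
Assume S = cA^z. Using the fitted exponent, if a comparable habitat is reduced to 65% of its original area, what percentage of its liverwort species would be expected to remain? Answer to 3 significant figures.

z = ln(63/41) / ln(10.5/1.03) = 0.4296 / 2.3218 = 0.1850
S_new/S_old = (A_new/A_old)^z = 0.65^0.1850 = exp(0.1850 × -0.4308) = 0.9234

92.3%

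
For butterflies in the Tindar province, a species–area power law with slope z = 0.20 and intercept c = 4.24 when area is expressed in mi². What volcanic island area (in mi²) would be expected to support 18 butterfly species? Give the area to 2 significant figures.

1400 mi²

18 = 4.24 × A^0.2  ⇒  A^0.2 = 18/4.24 = 4.245
ln A = ln(4.245) / 0.2 = 1.4458 / 0.2 = 7.2290
A = e^7.2290 ≈ 1379 mi²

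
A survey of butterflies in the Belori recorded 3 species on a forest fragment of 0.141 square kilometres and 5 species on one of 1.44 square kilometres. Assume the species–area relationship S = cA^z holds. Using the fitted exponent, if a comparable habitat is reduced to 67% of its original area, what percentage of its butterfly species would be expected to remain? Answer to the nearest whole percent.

92%

z = ln(5/3) / ln(1.44/0.141) = 0.5108 / 2.3236 = 0.2198
S_new/S_old = (A_new/A_old)^z = 0.67^0.2198 = exp(0.2198 × -0.4005) = 0.9157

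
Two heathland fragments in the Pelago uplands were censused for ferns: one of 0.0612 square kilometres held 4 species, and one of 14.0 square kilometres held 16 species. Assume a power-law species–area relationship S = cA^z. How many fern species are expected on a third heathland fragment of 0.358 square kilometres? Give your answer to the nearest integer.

6

z = ln(16/4) / ln(14/0.0612) = 1.3863 / 5.4327 = 0.2552
c = 4 / 0.0612^0.2552 = 4 / 0.4902 = 8.159
S₃ = 8.159 × 0.358^0.2552 = 8.159 × 0.7694 ≈ 6.278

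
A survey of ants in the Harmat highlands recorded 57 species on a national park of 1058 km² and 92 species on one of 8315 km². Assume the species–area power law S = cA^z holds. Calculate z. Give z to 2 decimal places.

Taking logs: ln S = ln c + z ln A, so z = (ln S₂ − ln S₁)/(ln A₂ − ln A₁).
z = ln(92/57) / ln(8315/1058) = ln(1.614) / ln(7.859) = 0.4787 / 2.0617 = 0.2322

0.23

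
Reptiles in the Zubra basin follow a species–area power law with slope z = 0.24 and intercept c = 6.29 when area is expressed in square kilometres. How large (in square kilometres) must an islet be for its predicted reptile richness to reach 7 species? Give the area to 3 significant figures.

1.56 square kilometres

7 = 6.29 × A^0.24  ⇒  A^0.24 = 7/6.29 = 1.113
ln A = ln(1.113) / 0.24 = 0.1069 / 0.24 = 0.4456
A = e^0.4456 ≈ 1.561 square kilometres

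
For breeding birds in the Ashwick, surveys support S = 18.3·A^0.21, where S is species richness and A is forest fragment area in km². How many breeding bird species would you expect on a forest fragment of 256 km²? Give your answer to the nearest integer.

S = 18.3 × 256^0.21 = 18.3 × 3.204 ≈ 58.64

59 species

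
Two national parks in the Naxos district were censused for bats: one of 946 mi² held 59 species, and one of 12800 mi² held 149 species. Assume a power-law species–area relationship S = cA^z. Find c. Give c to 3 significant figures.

z = ln(S₂/S₁) / ln(A₂/A₁) = ln(149/59) / ln(12800/946) = 0.9264 / 2.6050 = 0.3556
c = S₁ / A₁^z = 59 / 946^0.3556 = 59 / 11.44 = 5.159

5.16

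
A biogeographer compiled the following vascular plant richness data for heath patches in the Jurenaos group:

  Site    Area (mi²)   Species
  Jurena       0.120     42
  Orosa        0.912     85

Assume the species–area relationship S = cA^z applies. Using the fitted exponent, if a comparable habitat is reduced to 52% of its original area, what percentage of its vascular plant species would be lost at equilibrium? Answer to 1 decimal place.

z = ln(85/42) / ln(0.912/0.12) = 0.7050 / 2.0281 = 0.3476
S_new/S_old = (A_new/A_old)^z = 0.52^0.3476 = exp(0.3476 × -0.6539) = 0.7967
Fraction lost = 1 − 0.7967 = 0.2033

20.3%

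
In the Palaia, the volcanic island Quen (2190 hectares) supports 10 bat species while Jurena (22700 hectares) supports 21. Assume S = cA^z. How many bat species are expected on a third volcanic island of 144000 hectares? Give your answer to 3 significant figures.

z = ln(21/10) / ln(22700/2190) = 0.7419 / 2.3385 = 0.3173
c = 10 / 2190^0.3173 = 10 / 11.48 = 0.8713
S₃ = 0.8713 × 144000^0.3173 = 0.8713 × 43.31 ≈ 37.74

37.7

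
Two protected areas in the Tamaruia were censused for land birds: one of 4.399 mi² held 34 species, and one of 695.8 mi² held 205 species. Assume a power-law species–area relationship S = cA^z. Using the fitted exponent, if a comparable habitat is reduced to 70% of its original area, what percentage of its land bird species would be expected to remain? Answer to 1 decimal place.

88.1%

z = ln(205/34) / ln(695.8/4.399) = 1.7966 / 5.0637 = 0.3548
S_new/S_old = (A_new/A_old)^z = 0.7^0.3548 = exp(0.3548 × -0.3567) = 0.8811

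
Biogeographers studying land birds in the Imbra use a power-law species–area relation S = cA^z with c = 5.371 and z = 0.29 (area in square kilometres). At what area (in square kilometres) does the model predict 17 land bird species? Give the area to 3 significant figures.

53.1 square kilometres

17 = 5.371 × A^0.29  ⇒  A^0.29 = 17/5.371 = 3.165
ln A = ln(3.165) / 0.29 = 1.1522 / 0.29 = 3.9731
A = e^3.9731 ≈ 53.15 square kilometres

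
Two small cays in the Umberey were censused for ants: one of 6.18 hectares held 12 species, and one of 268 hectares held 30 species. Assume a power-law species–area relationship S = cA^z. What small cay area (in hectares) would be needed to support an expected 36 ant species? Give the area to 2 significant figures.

570 hectares

z = ln(30/12) / ln(268/6.18) = 0.9163 / 3.7697 = 0.2431
c = 12 / 6.18^0.2431 = 12 / 1.557 = 7.708
A = (36/7.708)^(1/0.2431) ⇒ ln A = ln(4.671)/0.2431 = 6.3411
A = e^6.3411 ≈ 567.4 hectares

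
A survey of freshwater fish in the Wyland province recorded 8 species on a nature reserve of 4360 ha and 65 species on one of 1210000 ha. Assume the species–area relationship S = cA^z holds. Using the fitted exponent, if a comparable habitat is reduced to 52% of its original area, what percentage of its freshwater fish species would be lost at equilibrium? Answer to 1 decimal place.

z = ln(65/8) / ln(1210000/4360) = 2.0949 / 5.6259 = 0.3724
S_new/S_old = (A_new/A_old)^z = 0.52^0.3724 = exp(0.3724 × -0.6539) = 0.7839
Fraction lost = 1 − 0.7839 = 0.2161

21.6%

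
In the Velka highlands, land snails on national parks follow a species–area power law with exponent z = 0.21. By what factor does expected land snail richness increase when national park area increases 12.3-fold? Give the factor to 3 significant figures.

S₂/S₁ = (A₂/A₁)^z = 12.3^0.21
ln(S₂/S₁) = 0.21 × ln 12.3 = 0.21 × 2.5096 = 0.5270
S₂/S₁ = e^0.5270 ≈ 1.694

1.69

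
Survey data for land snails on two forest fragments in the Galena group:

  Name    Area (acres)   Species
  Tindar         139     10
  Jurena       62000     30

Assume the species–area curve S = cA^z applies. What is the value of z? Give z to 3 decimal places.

0.180

Taking logs: ln S = ln c + z ln A, so z = (ln S₂ − ln S₁)/(ln A₂ − ln A₁).
z = ln(30/10) / ln(62000/139) = ln(3) / ln(446) = 1.0986 / 6.1004 = 0.1801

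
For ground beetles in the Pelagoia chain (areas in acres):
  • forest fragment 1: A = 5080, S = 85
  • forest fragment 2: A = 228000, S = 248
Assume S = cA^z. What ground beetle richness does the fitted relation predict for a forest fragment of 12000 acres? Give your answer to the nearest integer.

z = ln(248/85) / ln(228000/5080) = 1.0708 / 3.8040 = 0.2815
c = 85 / 5080^0.2815 = 85 / 11.04 = 7.696
S₃ = 7.696 × 12000^0.2815 = 7.696 × 14.07 ≈ 108.3

108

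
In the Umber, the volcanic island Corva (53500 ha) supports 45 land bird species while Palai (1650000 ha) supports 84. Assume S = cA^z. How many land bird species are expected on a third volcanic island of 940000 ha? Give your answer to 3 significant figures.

75.8

z = ln(84/45) / ln(1650000/53500) = 0.6242 / 3.4288 = 0.1820
c = 45 / 53500^0.1820 = 45 / 7.256 = 6.202
S₃ = 6.202 × 940000^0.1820 = 6.202 × 12.23 ≈ 75.82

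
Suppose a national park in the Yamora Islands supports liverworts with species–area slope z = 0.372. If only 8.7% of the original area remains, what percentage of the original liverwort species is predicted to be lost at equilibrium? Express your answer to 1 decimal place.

S_new/S_old = (A_new/A_old)^z = 0.087^0.372
= exp(0.372 × ln 0.087) = exp(0.372 × -2.4418) = exp(-0.9084) ≈ 0.4032
Fraction lost = 1 − 0.4032 = 0.5968

59.7%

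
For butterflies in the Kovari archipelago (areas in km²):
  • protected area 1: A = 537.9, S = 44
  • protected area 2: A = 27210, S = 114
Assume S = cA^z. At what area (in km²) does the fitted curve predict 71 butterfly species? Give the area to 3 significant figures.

z = ln(114/44) / ln(27210/537.9) = 0.9520 / 3.9237 = 0.2426
c = 44 / 537.9^0.2426 = 44 / 4.598 = 9.57
A = (71/9.57)^(1/0.2426) ⇒ ln A = ln(7.419)/0.2426 = 8.2598
A = e^8.2598 ≈ 3865 km²

3870 km²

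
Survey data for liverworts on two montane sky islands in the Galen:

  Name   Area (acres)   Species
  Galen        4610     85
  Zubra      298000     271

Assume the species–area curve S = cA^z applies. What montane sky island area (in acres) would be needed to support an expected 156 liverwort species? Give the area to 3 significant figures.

40900 acres

z = ln(271/85) / ln(298000/4610) = 1.1595 / 4.1689 = 0.2781
c = 85 / 4610^0.2781 = 85 / 10.45 = 8.137
A = (156/8.137)^(1/0.2781) ⇒ ln A = ln(19.17)/0.2781 = 10.6192
A = e^10.6192 ≈ 40912 acres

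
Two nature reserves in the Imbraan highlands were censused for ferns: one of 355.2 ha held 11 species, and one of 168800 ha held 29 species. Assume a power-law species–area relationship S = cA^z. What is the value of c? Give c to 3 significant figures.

4.37

z = ln(S₂/S₁) / ln(A₂/A₁) = ln(29/11) / ln(168800/355.2) = 0.9694 / 6.1638 = 0.1573
c = S₁ / A₁^z = 11 / 355.2^0.1573 = 11 / 2.518 = 4.368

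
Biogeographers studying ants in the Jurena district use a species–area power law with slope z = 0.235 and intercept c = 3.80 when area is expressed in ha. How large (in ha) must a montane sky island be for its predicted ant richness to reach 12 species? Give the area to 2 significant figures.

12 = 3.8 × A^0.235  ⇒  A^0.235 = 12/3.8 = 3.158
ln A = ln(3.158) / 0.235 = 1.1499 / 0.235 = 4.8932
A = e^4.8932 ≈ 133.4 ha

130 ha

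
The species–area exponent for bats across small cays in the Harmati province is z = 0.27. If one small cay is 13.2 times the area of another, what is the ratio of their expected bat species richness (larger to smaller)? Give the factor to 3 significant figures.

S₂/S₁ = (A₂/A₁)^z = 13.2^0.27
ln(S₂/S₁) = 0.27 × ln 13.2 = 0.27 × 2.5802 = 0.6967
S₂/S₁ = e^0.6967 ≈ 2.007

2.01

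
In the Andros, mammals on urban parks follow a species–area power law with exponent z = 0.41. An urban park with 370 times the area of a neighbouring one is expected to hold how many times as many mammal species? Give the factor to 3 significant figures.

11.3

S₂/S₁ = (A₂/A₁)^z = 370^0.41
ln(S₂/S₁) = 0.41 × ln 370 = 0.41 × 5.9135 = 2.4245
S₂/S₁ = e^2.4245 ≈ 11.3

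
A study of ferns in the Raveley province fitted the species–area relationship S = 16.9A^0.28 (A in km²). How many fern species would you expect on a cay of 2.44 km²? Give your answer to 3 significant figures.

S = 16.9 × 2.44^0.28 = 16.9 × 1.284 ≈ 21.69

21.7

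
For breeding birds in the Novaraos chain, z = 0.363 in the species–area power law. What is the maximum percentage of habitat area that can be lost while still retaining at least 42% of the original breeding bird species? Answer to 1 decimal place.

Need (A_new/A_old)^0.363 = 0.42, so A_new/A_old = 0.42^(1/0.363) = 0.42^2.755
ln(A_new/A_old) = ln 0.42 / 0.363 = -0.8675 / 0.363 = -2.3898
A_new/A_old = e^-2.3898 ≈ 0.09165
Fraction that can be lost = 1 − 0.09165 = 0.9084

90.8%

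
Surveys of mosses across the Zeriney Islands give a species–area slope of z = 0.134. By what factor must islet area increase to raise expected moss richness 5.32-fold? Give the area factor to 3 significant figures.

(A₂/A₁)^0.134 = 5.32, so A₂/A₁ = 5.32^(1/0.134) = 5.32^7.463
ln(A₂/A₁) = ln 5.32 / 0.134 = 1.6715 / 0.134 = 12.4737
A₂/A₁ = e^12.4737 ≈ 261367

261000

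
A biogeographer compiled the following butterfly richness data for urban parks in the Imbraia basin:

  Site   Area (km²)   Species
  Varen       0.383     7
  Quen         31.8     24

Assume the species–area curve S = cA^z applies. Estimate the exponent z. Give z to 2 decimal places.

0.28

Taking logs: ln S = ln c + z ln A, so z = (ln S₂ − ln S₁)/(ln A₂ − ln A₁).
z = ln(24/7) / ln(31.8/0.383) = ln(3.429) / ln(83.03) = 1.2321 / 4.4192 = 0.2788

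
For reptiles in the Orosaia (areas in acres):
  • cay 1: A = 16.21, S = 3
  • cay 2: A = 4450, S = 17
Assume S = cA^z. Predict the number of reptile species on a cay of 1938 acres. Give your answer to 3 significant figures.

z = ln(17/3) / ln(4450/16.21) = 1.7346 / 5.6150 = 0.3089
c = 3 / 16.21^0.3089 = 3 / 2.364 = 1.269
S₃ = 1.269 × 1938^0.3089 = 1.269 × 10.36 ≈ 13.15

13.2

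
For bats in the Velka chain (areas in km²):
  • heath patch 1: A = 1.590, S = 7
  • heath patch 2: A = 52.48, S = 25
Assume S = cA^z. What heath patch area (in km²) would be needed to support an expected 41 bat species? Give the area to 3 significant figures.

204 km²

z = ln(25/7) / ln(52.48/1.59) = 1.2730 / 3.4967 = 0.3640
c = 7 / 1.59^0.3640 = 7 / 1.184 = 5.913
A = (41/5.913)^(1/0.3640) ⇒ ln A = ln(6.934)/0.3640 = 5.3193
A = e^5.3193 ≈ 204.2 km²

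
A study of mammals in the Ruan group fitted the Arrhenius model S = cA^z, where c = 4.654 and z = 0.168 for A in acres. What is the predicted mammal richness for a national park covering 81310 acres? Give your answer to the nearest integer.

S = 4.654 × 81310^0.168
ln S = ln 4.654 + 0.168 × ln 81310 = 1.5377 + 0.168 × 11.3060 = 3.4371
S = e^3.4371 ≈ 31.1

31 species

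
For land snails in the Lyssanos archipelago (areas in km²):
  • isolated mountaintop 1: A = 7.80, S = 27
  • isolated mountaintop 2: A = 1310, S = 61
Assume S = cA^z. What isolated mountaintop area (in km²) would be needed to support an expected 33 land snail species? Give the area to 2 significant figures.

28 km²

z = ln(61/27) / ln(1310/7.8) = 0.8150 / 5.1237 = 0.1591
c = 27 / 7.8^0.1591 = 27 / 1.386 = 19.47
A = (33/19.47)^(1/0.1591) ⇒ ln A = ln(1.695)/0.1591 = 3.3156
A = e^3.3156 ≈ 27.54 km²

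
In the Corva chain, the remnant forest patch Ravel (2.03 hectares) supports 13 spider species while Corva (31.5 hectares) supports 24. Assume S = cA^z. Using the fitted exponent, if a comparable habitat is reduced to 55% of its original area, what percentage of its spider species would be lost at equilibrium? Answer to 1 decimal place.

z = ln(24/13) / ln(31.5/2.03) = 0.6131 / 2.7420 = 0.2236
S_new/S_old = (A_new/A_old)^z = 0.55^0.2236 = exp(0.2236 × -0.5978) = 0.8749
Fraction lost = 1 − 0.8749 = 0.1251

12.5%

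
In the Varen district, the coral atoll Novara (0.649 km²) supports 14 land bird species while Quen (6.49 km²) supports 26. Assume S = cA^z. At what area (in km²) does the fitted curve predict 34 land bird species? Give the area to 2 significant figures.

z = ln(26/14) / ln(6.49/0.649) = 0.6190 / 2.3026 = 0.2688
c = 14 / 0.649^0.2688 = 14 / 0.8903 = 15.73
A = (34/15.73)^(1/0.2688) ⇒ ln A = ln(2.162)/0.2688 = 2.8681
A = e^2.8681 ≈ 17.6 km²

18 km²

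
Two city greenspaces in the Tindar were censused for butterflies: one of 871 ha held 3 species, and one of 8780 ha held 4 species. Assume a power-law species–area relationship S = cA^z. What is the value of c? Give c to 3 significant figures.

1.29

z = ln(S₂/S₁) / ln(A₂/A₁) = ln(4/3) / ln(8780/871) = 0.2877 / 2.3106 = 0.1245
c = S₁ / A₁^z = 3 / 871^0.1245 = 3 / 2.323 = 1.291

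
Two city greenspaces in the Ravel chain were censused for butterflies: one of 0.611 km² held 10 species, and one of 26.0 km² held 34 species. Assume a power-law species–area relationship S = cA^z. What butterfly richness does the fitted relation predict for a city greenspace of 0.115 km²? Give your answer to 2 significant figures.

5.8

z = ln(34/10) / ln(26/0.611) = 1.2238 / 3.7508 = 0.3263
c = 10 / 0.611^0.3263 = 10 / 0.8515 = 11.74
S₃ = 11.74 × 0.115^0.3263 = 11.74 × 0.4938 ≈ 5.799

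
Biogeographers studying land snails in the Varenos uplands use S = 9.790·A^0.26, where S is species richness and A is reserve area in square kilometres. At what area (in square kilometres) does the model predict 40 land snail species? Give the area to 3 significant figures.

40 = 9.79 × A^0.26  ⇒  A^0.26 = 40/9.79 = 4.086
ln A = ln(4.086) / 0.26 = 1.4075 / 0.26 = 5.4135
A = e^5.4135 ≈ 224.4 square kilometres

224 square kilometres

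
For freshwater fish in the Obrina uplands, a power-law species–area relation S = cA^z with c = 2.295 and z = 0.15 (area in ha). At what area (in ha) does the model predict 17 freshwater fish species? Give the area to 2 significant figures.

630000 ha

17 = 2.295 × A^0.15  ⇒  A^0.15 = 17/2.295 = 7.407
ln A = ln(7.407) / 0.15 = 2.0025 / 0.15 = 13.3499
A = e^13.3499 ≈ 627733 ha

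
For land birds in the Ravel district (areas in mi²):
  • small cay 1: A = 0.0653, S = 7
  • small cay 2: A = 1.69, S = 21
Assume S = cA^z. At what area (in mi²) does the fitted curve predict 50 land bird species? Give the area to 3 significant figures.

22.1 mi²

z = ln(21/7) / ln(1.69/0.0653) = 1.0986 / 3.2535 = 0.3377
c = 7 / 0.0653^0.3377 = 7 / 0.398 = 17.59
A = (50/17.59)^(1/0.3377) ⇒ ln A = ln(2.843)/0.3377 = 3.0938
A = e^3.0938 ≈ 22.06 mi²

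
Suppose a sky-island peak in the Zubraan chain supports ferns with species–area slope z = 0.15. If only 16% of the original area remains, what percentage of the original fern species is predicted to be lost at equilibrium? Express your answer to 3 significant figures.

24.0%

S_new/S_old = (A_new/A_old)^z = 0.16^0.15
= exp(0.15 × ln 0.16) = exp(0.15 × -1.8326) = exp(-0.2749) ≈ 0.7597
Fraction lost = 1 − 0.7597 = 0.2403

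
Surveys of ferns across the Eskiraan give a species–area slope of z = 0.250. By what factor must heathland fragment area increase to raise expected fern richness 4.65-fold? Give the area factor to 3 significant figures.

468

(A₂/A₁)^0.25 = 4.65, so A₂/A₁ = 4.65^(1/0.25) = 4.65^4
ln(A₂/A₁) = ln 4.65 / 0.25 = 1.5369 / 0.25 = 6.1475
A₂/A₁ = e^6.1475 ≈ 467.5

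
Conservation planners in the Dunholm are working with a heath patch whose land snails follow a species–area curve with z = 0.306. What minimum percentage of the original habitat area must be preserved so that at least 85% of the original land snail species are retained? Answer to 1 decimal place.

Need (A_new/A_old)^0.306 = 0.85, so A_new/A_old = 0.85^(1/0.306) = 0.85^3.268
ln(A_new/A_old) = ln 0.85 / 0.306 = -0.1625 / 0.306 = -0.5311
A_new/A_old = e^-0.5311 ≈ 0.588

58.8%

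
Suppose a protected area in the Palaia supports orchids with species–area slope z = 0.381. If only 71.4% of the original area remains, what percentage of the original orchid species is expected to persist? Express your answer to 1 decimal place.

S_new/S_old = (A_new/A_old)^z = 0.714^0.381
= exp(0.381 × ln 0.714) = exp(0.381 × -0.3369) = exp(-0.1283) ≈ 0.8795

88.0%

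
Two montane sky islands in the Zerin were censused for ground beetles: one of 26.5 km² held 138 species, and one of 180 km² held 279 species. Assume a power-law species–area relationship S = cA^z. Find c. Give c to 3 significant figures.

41.4

z = ln(S₂/S₁) / ln(A₂/A₁) = ln(279/138) / ln(180/26.5) = 0.7040 / 1.9158 = 0.3674
c = S₁ / A₁^z = 138 / 26.5^0.3674 = 138 / 3.334 = 41.39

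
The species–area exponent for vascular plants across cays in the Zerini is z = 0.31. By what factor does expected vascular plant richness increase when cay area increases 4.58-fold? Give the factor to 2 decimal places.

1.60

S₂/S₁ = (A₂/A₁)^z = 4.58^0.31
ln(S₂/S₁) = 0.31 × ln 4.58 = 0.31 × 1.5217 = 0.4717
S₂/S₁ = e^0.4717 ≈ 1.603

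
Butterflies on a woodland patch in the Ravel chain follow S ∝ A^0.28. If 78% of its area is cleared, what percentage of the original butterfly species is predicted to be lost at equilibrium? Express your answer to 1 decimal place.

S_new/S_old = (A_new/A_old)^z = 0.22^0.28
= exp(0.28 × ln 0.22) = exp(0.28 × -1.5141) = exp(-0.4240) ≈ 0.6545
Fraction lost = 1 − 0.6545 = 0.3455

34.6%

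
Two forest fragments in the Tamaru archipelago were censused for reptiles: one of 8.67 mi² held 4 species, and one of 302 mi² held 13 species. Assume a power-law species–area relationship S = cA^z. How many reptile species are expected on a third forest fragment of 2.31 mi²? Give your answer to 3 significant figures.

2.58

z = ln(13/4) / ln(302/8.67) = 1.1787 / 3.5506 = 0.3320
c = 4 / 8.67^0.3320 = 4 / 2.048 = 1.953
S₃ = 1.953 × 2.31^0.3320 = 1.953 × 1.32 ≈ 2.579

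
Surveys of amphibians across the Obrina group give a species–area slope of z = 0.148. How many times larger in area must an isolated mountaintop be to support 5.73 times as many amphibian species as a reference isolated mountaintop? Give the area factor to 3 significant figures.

133000

(A₂/A₁)^0.148 = 5.73, so A₂/A₁ = 5.73^(1/0.148) = 5.73^6.757
ln(A₂/A₁) = ln 5.73 / 0.148 = 1.7457 / 0.148 = 11.7954
A₂/A₁ = e^11.7954 ≈ 132638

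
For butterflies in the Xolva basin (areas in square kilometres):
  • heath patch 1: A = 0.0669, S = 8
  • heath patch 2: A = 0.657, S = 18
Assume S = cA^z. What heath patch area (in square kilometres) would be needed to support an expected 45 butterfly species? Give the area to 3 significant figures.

8.68 square kilometres

z = ln(18/8) / ln(0.657/0.0669) = 0.8109 / 2.2845 = 0.3550
c = 8 / 0.0669^0.3550 = 8 / 0.3829 = 20.89
A = (45/20.89)^(1/0.3550) ⇒ ln A = ln(2.154)/0.3550 = 2.1612
A = e^2.1612 ≈ 8.682 square kilometres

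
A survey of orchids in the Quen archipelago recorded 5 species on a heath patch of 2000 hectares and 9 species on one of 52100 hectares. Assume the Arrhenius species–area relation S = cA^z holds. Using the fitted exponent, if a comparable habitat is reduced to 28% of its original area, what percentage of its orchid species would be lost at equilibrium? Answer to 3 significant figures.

z = ln(9/5) / ln(52100/2000) = 0.5878 / 3.2600 = 0.1803
S_new/S_old = (A_new/A_old)^z = 0.28^0.1803 = exp(0.1803 × -1.2730) = 0.7949
Fraction lost = 1 − 0.7949 = 0.2051

20.5%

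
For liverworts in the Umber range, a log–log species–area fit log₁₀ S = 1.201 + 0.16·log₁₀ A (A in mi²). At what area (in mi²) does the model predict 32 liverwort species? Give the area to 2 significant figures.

80 mi²

32 = 15.89 × A^0.16  ⇒  A^0.16 = 32/15.89 = 2.014
ln A = ln(2.014) / 0.16 = 0.7003 / 0.16 = 4.3771
A = e^4.3771 ≈ 79.6 mi²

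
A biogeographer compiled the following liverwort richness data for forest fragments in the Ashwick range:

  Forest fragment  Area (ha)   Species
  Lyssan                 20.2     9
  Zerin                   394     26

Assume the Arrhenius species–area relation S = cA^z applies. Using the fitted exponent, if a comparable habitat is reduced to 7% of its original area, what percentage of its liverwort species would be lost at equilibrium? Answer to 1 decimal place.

z = ln(26/9) / ln(394/20.2) = 1.0609 / 2.9707 = 0.3571
S_new/S_old = (A_new/A_old)^z = 0.07^0.3571 = exp(0.3571 × -2.6593) = 0.3869
Fraction lost = 1 − 0.3869 = 0.6131

61.3%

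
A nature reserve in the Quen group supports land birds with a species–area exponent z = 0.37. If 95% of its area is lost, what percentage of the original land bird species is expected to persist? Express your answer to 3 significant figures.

S_new/S_old = (A_new/A_old)^z = 0.05^0.37
= exp(0.37 × ln 0.05) = exp(0.37 × -2.9957) = exp(-1.1084) ≈ 0.3301

33.0%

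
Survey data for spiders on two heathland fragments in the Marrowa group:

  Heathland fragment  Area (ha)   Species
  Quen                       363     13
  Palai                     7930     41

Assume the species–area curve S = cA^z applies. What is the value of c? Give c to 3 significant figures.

1.45

z = ln(S₂/S₁) / ln(A₂/A₁) = ln(41/13) / ln(7930/363) = 1.1486 / 3.0840 = 0.3724
c = S₁ / A₁^z = 13 / 363^0.3724 = 13 / 8.983 = 1.447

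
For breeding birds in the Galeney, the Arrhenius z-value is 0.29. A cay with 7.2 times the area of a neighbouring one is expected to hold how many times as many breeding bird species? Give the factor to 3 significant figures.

1.77

S₂/S₁ = (A₂/A₁)^z = 7.2^0.29
ln(S₂/S₁) = 0.29 × ln 7.2 = 0.29 × 1.9741 = 0.5725
S₂/S₁ = e^0.5725 ≈ 1.773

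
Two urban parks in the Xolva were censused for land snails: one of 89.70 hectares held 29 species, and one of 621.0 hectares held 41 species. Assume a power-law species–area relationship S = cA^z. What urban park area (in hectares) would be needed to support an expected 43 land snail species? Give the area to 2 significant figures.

z = ln(41/29) / ln(621/89.7) = 0.3463 / 1.9349 = 0.1790
c = 29 / 89.7^0.1790 = 29 / 2.236 = 12.97
A = (43/12.97)^(1/0.1790) ⇒ ln A = ln(3.316)/0.1790 = 6.6975
A = e^6.6975 ≈ 810.3 hectares

810 hectares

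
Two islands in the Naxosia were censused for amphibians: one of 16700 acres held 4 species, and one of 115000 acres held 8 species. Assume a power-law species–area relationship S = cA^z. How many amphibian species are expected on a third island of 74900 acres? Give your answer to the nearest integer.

7

z = ln(8/4) / ln(115000/16700) = 0.6931 / 1.9295 = 0.3592
c = 4 / 16700^0.3592 = 4 / 32.88 = 0.1217
S₃ = 0.1217 × 74900^0.3592 = 0.1217 × 56.37 ≈ 6.858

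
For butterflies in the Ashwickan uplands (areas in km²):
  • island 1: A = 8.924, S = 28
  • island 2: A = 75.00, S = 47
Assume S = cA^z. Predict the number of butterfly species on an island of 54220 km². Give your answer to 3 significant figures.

233

z = ln(47/28) / ln(75/8.924) = 0.5179 / 2.1287 = 0.2433
c = 28 / 8.924^0.2433 = 28 / 1.703 = 16.44
S₃ = 16.44 × 54220^0.2433 = 16.44 × 14.19 ≈ 233.2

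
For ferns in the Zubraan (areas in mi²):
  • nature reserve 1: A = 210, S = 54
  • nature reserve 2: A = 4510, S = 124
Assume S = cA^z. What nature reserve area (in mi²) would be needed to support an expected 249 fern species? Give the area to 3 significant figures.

z = ln(124/54) / ln(4510/210) = 0.8313 / 3.0669 = 0.2711
c = 54 / 210^0.2711 = 54 / 4.26 = 12.68
A = (249/12.68)^(1/0.2711) ⇒ ln A = ln(19.64)/0.2711 = 10.9862
A = e^10.9862 ≈ 59051 mi²

59100 mi²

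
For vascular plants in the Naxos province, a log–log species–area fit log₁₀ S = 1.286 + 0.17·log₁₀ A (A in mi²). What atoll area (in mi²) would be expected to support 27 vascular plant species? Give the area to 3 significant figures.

27 = 19.32 × A^0.17  ⇒  A^0.17 = 27/19.32 = 1.398
ln A = ln(1.398) / 0.17 = 0.3347 / 0.17 = 1.9689
A = e^1.9689 ≈ 7.163 mi²

7.16 mi²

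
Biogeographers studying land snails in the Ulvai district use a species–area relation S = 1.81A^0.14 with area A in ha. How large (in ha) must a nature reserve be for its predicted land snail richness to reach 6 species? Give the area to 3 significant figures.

6 = 1.81 × A^0.14  ⇒  A^0.14 = 6/1.81 = 3.315
ln A = ln(3.315) / 0.14 = 1.1984 / 0.14 = 8.5602
A = e^8.5602 ≈ 5220 ha

5220 ha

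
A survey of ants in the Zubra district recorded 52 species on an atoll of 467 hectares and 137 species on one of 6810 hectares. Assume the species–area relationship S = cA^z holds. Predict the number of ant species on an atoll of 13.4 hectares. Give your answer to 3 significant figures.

14.4

z = ln(137/52) / ln(6810/467) = 0.9687 / 2.6798 = 0.3615
c = 52 / 467^0.3615 = 52 / 9.224 = 5.637
S₃ = 5.637 × 13.4^0.3615 = 5.637 × 2.555 ≈ 14.4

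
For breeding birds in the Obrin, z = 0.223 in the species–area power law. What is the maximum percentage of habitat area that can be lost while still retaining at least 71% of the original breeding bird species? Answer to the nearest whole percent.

Need (A_new/A_old)^0.223 = 0.71, so A_new/A_old = 0.71^(1/0.223) = 0.71^4.484
ln(A_new/A_old) = ln 0.71 / 0.223 = -0.3425 / 0.223 = -1.5358
A_new/A_old = e^-1.5358 ≈ 0.2153
Fraction that can be lost = 1 − 0.2153 = 0.7847

78%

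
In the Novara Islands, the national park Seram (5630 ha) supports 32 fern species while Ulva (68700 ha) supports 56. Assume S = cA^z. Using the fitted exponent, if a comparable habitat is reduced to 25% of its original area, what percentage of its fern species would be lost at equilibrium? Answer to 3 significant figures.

26.7%

z = ln(56/32) / ln(68700/5630) = 0.5596 / 2.5016 = 0.2237
S_new/S_old = (A_new/A_old)^z = 0.25^0.2237 = exp(0.2237 × -1.3863) = 0.7334
Fraction lost = 1 − 0.7334 = 0.2666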